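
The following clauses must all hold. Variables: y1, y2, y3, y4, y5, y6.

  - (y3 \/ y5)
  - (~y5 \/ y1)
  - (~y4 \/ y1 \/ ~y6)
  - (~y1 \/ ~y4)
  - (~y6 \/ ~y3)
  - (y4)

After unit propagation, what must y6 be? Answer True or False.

False

Unit clause (y4) sets y4 = True.
In (~y1 \/ ~y4), ~y4 is now false; ~y1 must hold, so y1 = False.
(~y5 \/ y1): since y1 = False, the clause reduces to (~y5). y5 = False.
(y5 \/ y3) with y5 = False leaves only y3, so y3 = True.
(~y6 \/ ~y4 \/ y1): since y1 = False, y4 = True, the clause reduces to (~y6). y6 = False.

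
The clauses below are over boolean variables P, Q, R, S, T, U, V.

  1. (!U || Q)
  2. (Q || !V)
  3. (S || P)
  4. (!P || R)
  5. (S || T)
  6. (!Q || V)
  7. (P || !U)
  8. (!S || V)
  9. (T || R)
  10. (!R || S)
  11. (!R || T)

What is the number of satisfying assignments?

4

The models are:
  P=F Q=T R=F S=T T=T U=F V=T
  P=F Q=T R=T S=T T=T U=F V=T
  P=T Q=T R=T S=T T=T U=F V=T
  P=T Q=T R=T S=T T=T U=T V=T
That's 4 in total.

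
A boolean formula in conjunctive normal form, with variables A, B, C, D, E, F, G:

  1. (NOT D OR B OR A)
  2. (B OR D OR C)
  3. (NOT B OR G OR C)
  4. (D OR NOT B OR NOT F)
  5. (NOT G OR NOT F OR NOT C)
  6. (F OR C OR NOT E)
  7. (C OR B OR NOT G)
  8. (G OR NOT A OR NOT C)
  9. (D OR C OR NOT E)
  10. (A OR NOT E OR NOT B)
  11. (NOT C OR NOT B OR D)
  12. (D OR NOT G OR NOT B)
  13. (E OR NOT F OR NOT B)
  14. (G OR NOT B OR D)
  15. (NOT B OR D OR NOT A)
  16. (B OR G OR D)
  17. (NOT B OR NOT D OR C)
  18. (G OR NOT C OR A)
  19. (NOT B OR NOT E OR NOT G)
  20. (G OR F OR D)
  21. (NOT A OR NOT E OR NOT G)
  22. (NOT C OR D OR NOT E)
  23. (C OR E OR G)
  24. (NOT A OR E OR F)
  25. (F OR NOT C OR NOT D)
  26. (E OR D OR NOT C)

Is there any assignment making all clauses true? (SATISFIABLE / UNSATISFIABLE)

SATISFIABLE

Branch on A: take A = True.
The remaining clauses are satisfied by B = False, C = False, D = True, E = True, F = True, G = False.
Every clause has at least one true literal under this assignment.
So A=1  B=0  C=0  D=1  E=1  F=1  G=0 is a satisfying assignment.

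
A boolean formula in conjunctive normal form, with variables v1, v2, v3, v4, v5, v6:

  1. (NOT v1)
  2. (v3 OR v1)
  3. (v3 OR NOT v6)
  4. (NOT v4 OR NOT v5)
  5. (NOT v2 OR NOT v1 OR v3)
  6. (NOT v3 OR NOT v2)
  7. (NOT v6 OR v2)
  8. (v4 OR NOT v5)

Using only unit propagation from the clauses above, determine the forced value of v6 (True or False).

(NOT v1) stands alone — v1 = False.
From (v3 OR v1) and v1 = False: v3 = True.
(NOT v3 OR NOT v2): since v3 = True, the clause reduces to (NOT v2). v2 = False.
From (NOT v6 OR v2) and v2 = False: v6 = False.

False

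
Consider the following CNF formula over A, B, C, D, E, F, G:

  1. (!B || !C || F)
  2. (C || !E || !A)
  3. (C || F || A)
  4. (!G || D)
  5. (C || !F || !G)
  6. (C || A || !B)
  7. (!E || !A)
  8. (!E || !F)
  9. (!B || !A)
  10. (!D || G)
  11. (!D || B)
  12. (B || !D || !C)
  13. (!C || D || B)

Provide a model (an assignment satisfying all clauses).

A = False, B = True, C = True, D = True, E = False, F = True, G = True

E occurs only negated in the remaining clauses — set E = False.
Set A = False and propagate.
Try B = True.
  then C is forced to True.
  then F is forced to True.
Branch on D: take D = True.
  then G is forced to True.
Check each clause:
  1. (F || !B || !C) — F is true.
  2. (!E || !A || C) — C is true.
  3. (A || C || F) — C is true.
  4. (!G || D) — D is true.
  5. (!F || C || !G) — C is true.
  6. (!B || C || A) — C is true.
  7. (!A || !E) — !E is true.
  8. (!E || !F) — !E is true.
  9. (!A || !B) — !A is true.
  10. (!D || G) — G is true.
  11. (B || !D) — B is true.
  12. (!D || !C || B) — B is true.
  13. (D || B || !C) — B is true.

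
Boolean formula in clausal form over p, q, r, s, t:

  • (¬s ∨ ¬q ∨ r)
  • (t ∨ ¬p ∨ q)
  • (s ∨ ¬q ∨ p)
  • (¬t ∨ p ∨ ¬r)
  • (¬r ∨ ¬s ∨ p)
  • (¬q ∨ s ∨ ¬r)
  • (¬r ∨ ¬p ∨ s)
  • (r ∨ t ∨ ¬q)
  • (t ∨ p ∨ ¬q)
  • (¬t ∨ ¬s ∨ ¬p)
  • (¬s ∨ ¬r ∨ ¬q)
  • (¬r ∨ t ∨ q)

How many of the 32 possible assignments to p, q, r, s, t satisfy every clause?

6

The models are:
  p=F q=F r=F s=F t=F
  p=F q=F r=F s=F t=T
  p=F q=F r=F s=T t=F
  p=F q=F r=F s=T t=T
  p=T q=F r=F s=F t=T
  p=T q=T r=F s=F t=T
Count: 6.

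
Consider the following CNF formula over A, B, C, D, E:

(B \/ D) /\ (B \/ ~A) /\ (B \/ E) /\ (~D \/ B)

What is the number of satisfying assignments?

16

Split on B, then D.
  B=T, D=T: A, C, E free → 2^3 = 8.
  B=T, D=F: A, C, E free → 2^3 = 8.
  B=F, D=T: a clause becomes empty — 0.
  B=F, D=F: a clause becomes empty — 0.
Total: 8 + 8 + 0 + 0 = 16.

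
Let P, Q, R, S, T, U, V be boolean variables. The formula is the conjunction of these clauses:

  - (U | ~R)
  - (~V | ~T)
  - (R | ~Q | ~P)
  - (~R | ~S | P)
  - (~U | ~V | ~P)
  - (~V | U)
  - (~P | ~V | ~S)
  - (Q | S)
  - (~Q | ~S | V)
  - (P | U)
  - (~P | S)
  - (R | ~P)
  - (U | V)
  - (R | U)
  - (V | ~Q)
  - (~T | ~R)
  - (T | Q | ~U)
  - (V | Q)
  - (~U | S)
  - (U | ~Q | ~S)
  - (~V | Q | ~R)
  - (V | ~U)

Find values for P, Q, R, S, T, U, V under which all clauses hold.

P = False, Q = True, R = False, S = True, T = False, U = True, V = True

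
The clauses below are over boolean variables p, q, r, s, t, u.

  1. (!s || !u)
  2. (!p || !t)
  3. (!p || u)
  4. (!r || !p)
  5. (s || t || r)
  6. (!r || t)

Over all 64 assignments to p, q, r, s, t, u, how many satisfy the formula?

14

Split on p, then r.
  p=T, r=T: a clause becomes empty — 0.
  p=T, r=F: a clause becomes empty — 0.
  p=F, r=T: q free; 3 ways for (s,t,u) × 2^1 = 6.
  p=F, r=F: q free; 4 ways for (s,t,u) × 2^1 = 8.
Total: 0 + 0 + 6 + 8 = 14.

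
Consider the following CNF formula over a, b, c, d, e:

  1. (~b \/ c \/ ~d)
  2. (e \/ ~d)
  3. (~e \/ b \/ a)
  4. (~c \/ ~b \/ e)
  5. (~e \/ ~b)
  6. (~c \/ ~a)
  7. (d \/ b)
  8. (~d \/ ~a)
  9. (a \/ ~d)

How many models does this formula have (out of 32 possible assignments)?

Satisfying assignments:
  a=F b=T c=F d=F e=F
  a=T b=T c=F d=F e=F
That's 2 in total.

2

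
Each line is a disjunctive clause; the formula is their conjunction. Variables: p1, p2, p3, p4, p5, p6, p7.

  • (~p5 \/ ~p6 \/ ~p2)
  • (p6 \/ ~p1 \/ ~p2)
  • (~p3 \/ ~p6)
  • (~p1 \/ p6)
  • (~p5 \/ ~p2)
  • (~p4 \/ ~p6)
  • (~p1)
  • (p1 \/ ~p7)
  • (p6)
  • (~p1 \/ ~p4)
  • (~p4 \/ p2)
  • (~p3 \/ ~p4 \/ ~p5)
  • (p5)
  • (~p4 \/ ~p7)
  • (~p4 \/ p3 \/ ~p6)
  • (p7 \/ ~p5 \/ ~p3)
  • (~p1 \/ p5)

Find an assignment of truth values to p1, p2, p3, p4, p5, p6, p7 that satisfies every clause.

p1=0, p2=0, p3=0, p4=0, p5=1, p6=1, p7=0

Unit propagation: (~p1) forces p1 = False.
Unit propagation: (~p7) forces p7 = False.
Unit propagation: (p6) forces p6 = True.
The clause (~p3) is unit: p3 must be False.
The clause (~p4) is unit: p4 must be False.
(p5) is a unit clause, so p5 = True.
(~p2) is a unit clause, so p2 = False.
Every clause has at least one true literal under this assignment.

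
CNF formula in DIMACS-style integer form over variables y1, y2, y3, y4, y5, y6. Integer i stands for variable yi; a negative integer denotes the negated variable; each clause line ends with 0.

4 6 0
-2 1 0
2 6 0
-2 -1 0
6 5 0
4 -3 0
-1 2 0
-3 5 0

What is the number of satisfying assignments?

5

Satisfying assignments:
  y1=F y2=F y3=F y4=F y5=F y6=T
  y1=F y2=F y3=F y4=F y5=T y6=T
  y1=F y2=F y3=F y4=T y5=F y6=T
  y1=F y2=F y3=F y4=T y5=T y6=T
  y1=F y2=F y3=T y4=T y5=T y6=T
That's 5 in total.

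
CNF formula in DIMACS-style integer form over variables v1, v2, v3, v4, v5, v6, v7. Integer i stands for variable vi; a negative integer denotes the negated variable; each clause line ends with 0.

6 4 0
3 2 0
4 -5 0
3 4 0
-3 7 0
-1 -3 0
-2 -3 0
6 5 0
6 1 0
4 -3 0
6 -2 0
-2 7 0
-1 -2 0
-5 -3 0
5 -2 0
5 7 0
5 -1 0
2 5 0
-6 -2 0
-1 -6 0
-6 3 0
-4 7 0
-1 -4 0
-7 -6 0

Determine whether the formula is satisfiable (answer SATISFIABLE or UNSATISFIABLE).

UNSATISFIABLE

v2 = True:
  propagation gives v3=False, v4=True, v6=True; an empty clause results — contradiction.
v2 = False:
  propagation gives v3=True, v7=True, v1=False, v6=True; an empty clause results — contradiction.
Every branch closes, so no satisfying assignment exists.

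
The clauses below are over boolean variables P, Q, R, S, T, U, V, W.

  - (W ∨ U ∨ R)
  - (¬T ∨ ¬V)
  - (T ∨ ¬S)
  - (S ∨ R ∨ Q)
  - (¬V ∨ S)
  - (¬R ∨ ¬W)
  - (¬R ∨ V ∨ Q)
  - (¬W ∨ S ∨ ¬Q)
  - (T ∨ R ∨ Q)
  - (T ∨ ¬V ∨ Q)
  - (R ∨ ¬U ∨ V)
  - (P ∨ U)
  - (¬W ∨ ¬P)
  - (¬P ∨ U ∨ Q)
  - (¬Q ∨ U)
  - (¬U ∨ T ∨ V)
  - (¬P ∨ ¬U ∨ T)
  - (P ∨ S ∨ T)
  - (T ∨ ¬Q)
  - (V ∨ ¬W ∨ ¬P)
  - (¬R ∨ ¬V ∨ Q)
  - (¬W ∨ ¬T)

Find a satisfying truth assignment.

P = 0, Q = 1, R = 1, S = 0, T = 1, U = 1, V = 0, W = 0

Check each clause:
  1. (W ∨ U ∨ R) — R is true.
  2. (¬V ∨ ¬T) — ¬V is true.
  3. (¬S ∨ T) — ¬S is true.
  4. (Q ∨ R ∨ S) — Q is true.
  5. (¬V ∨ S) — ¬V is true.
  6. (¬R ∨ ¬W) — ¬W is true.
  7. (¬R ∨ Q ∨ V) — Q is true.
  8. (¬W ∨ S ∨ ¬Q) — ¬W is true.
  9. (R ∨ Q ∨ T) — Q is true.
  10. (T ∨ Q ∨ ¬V) — ¬V is true.
  11. (¬U ∨ V ∨ R) — R is true.
  12. (P ∨ U) — U is true.
  13. (¬P ∨ ¬W) — ¬W is true.
  14. (U ∨ Q ∨ ¬P) — Q is true.
  15. (U ∨ ¬Q) — U is true.
  16. (V ∨ ¬U ∨ T) — T is true.
  17. (¬P ∨ ¬U ∨ T) — T is true.
  18. (T ∨ P ∨ S) — T is true.
  19. (¬Q ∨ T) — T is true.
  20. (¬W ∨ ¬P ∨ V) — ¬W is true.
  21. (¬V ∨ ¬R ∨ Q) — ¬V is true.
  22. (¬T ∨ ¬W) — ¬W is true.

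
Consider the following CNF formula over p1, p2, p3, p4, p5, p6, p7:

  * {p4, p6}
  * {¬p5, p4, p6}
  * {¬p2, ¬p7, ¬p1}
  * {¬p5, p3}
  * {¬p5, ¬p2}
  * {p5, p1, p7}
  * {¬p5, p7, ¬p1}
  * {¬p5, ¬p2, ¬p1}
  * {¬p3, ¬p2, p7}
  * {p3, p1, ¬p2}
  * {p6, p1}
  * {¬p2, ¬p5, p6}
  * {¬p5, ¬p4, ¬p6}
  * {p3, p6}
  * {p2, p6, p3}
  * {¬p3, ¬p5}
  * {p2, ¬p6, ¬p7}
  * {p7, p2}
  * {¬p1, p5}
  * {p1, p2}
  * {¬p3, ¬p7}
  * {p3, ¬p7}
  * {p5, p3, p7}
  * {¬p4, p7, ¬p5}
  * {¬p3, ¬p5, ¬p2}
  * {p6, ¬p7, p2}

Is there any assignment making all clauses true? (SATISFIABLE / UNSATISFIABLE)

UNSATISFIABLE

p5 = True:
  propagation gives p3=True; an empty clause results — contradiction.
p5 = False:
  propagation gives p1=False, p7=True, p6=True, p2=True; an empty clause results — contradiction.
Every branch closes, so no satisfying assignment exists.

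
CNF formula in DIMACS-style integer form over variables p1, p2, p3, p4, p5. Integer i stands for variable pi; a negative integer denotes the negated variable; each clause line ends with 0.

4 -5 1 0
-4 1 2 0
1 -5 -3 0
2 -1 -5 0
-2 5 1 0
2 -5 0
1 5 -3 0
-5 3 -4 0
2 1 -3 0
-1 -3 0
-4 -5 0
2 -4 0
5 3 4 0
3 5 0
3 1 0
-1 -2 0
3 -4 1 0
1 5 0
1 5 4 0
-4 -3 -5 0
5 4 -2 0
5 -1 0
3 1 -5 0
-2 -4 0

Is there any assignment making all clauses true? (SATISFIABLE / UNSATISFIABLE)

p5 = True:
  propagation gives p2=True, p4=False, p1=True; an empty clause results — contradiction.
p5 = False:
  propagation gives p3=True, p1=True; an empty clause results — contradiction.
Every branch closes, so no satisfying assignment exists.

UNSATISFIABLE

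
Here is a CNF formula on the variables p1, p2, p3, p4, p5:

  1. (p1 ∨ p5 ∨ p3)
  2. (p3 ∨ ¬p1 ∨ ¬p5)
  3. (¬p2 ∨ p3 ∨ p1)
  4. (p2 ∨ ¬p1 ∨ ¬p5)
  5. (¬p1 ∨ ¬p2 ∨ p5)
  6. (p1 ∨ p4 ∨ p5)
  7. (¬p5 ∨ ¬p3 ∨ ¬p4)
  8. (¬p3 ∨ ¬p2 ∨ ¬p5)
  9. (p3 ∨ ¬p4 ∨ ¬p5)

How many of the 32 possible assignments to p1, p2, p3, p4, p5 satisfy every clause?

8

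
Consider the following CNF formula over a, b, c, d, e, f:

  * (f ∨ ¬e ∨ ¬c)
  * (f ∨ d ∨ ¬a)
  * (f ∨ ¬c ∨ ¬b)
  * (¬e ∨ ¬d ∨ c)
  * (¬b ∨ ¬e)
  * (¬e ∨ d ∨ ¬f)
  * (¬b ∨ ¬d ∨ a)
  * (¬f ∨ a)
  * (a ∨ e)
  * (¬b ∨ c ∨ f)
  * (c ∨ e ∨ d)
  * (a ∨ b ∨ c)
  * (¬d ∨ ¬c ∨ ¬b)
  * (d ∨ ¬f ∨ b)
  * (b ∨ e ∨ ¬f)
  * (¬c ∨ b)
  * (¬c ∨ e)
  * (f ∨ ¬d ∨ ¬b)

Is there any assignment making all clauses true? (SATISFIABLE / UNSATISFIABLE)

Branch on a: take a = True.
The remaining clauses are satisfied by b = True, c = False, d = True, e = False, f = True.
Every clause has at least one true literal under this assignment.
So a = 1, b = 1, c = 0, d = 1, e = 0, f = 1 is a satisfying assignment.

SATISFIABLE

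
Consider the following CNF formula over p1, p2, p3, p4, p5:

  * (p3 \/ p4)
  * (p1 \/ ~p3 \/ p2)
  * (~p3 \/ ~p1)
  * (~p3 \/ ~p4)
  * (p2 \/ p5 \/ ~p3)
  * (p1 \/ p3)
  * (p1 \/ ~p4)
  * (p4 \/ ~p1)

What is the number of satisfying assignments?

6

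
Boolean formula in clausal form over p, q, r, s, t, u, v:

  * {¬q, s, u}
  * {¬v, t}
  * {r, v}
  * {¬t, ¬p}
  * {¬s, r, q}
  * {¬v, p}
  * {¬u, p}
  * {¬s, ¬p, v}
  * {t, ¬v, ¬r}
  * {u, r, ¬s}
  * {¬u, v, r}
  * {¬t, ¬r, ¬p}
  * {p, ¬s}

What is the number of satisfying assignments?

Satisfying assignments:
  p=F q=F r=T s=F t=F u=F v=F
  p=F q=F r=T s=F t=T u=F v=F
  p=T q=F r=T s=F t=F u=F v=F
  p=T q=F r=T s=F t=F u=T v=F
  p=T q=T r=T s=F t=F u=T v=F
That's 5 in total.

5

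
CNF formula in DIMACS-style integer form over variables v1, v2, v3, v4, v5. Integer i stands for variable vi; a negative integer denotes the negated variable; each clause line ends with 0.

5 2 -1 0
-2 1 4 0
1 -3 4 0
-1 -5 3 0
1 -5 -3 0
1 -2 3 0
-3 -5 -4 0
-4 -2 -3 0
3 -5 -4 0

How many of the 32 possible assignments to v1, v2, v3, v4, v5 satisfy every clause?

9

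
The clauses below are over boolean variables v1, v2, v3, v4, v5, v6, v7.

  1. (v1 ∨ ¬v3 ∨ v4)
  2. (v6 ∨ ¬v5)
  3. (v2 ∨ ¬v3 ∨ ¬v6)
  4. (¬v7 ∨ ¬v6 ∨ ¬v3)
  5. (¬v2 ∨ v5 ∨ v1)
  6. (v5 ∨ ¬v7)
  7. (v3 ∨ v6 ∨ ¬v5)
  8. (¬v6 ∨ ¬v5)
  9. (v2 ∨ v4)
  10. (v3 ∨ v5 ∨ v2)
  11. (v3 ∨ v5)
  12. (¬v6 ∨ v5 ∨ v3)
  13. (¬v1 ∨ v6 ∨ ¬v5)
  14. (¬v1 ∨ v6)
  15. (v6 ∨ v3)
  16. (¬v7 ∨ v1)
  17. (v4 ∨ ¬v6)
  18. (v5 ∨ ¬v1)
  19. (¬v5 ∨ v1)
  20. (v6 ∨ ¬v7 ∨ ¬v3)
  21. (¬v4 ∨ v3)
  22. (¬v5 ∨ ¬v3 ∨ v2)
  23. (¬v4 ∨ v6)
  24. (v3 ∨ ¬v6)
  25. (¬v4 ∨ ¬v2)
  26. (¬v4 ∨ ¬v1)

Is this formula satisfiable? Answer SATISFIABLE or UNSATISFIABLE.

v6 = True:
  propagation gives v5=False, v7=False, v3=True, v2=True; an empty clause results — contradiction.
v6 = False:
  propagation gives v5=False, v7=False, v3=True, v1=False; an empty clause results — contradiction.
Every branch closes, so no satisfying assignment exists.

UNSATISFIABLE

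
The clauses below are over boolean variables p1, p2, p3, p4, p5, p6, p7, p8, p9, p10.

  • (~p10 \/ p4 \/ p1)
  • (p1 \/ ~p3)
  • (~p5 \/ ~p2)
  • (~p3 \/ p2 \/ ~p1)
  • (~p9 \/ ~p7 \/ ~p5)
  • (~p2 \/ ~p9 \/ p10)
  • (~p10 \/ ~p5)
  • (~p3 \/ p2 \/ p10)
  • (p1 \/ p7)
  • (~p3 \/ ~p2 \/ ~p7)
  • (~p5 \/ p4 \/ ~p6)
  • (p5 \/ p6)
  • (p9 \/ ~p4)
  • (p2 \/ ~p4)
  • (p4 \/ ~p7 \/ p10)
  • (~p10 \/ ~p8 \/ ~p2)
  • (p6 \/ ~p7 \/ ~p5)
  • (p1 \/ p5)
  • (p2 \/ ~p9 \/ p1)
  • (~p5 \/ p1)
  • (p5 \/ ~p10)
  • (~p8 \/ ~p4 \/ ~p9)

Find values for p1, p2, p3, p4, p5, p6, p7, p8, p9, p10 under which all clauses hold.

p1 = T, p2 = F, p3 = F, p4 = F, p5 = F, p6 = T, p7 = F, p8 = F, p9 = T, p10 = F

Pure literal: p3 appears only negated; assign p3 = False.
p8 occurs only negated in the remaining clauses — set p8 = False.
Set p1 = True and propagate.
Set p2 = False and propagate.
  then p4 is forced to False.
For the remaining variables, p5 = False, p6 = True, p7 = False, p9 = True, p10 = False works.
Every clause has at least one true literal under this assignment.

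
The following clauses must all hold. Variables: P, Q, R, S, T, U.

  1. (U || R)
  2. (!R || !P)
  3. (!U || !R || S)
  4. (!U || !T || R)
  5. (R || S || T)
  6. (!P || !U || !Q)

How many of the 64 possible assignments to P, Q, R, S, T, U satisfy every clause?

15

Split on R, then U.
  R=1, U=1: remaining (P,Q,S,T) ∈ {(0,0,1,0); (0,0,1,1); (0,1,1,0); (0,1,1,1)} — 4.
  R=1, U=0: forces P=0; Q, S, T free → 2^3 = 8.
  R=0, U=1: remaining (P,Q,S,T) ∈ {(0,0,1,0); (0,1,1,0); (1,0,1,0)} — 3.
  R=0, U=0: a clause becomes empty — 0.
Total: 4 + 8 + 3 + 0 = 15.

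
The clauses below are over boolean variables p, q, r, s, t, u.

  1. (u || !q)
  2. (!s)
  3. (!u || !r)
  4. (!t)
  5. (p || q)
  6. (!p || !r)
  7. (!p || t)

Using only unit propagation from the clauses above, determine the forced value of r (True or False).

False

(!s) stands alone — s = False.
Unit clause (!t) sets t = False.
(!p || t) with t = False leaves only !p, so p = False.
(p || q): since p = False, the clause reduces to (q). q = True.
(u || !q) with q = True leaves only u, so u = True.
In (!u || !r), !u is now false; !r must hold, so r = False.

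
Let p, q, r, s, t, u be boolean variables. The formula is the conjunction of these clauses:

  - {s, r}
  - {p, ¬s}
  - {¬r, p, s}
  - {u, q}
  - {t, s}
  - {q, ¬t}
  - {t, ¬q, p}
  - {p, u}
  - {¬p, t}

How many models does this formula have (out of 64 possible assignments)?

6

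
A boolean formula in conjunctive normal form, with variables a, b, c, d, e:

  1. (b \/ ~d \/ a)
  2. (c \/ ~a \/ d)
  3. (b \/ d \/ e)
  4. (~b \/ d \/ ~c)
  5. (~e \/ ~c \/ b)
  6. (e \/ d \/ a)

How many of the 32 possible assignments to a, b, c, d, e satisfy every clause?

13

Split on d, then b.
  d=T, b=T: a, c, e free → 2^3 = 8.
  d=T, b=F: remaining (a,c,e) ∈ {(T,F,F); (T,F,T); (T,T,F)} — 3.
  d=F, b=T: remaining (a,c,e) ∈ {(F,F,T)} — 1.
  d=F, b=F: remaining (a,c,e) ∈ {(F,F,T)} — 1.
Total: 8 + 3 + 1 + 1 = 13.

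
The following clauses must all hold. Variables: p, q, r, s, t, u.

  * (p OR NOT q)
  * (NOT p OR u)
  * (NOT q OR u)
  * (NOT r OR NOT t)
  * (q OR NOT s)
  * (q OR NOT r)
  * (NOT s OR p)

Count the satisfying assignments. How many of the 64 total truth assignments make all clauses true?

12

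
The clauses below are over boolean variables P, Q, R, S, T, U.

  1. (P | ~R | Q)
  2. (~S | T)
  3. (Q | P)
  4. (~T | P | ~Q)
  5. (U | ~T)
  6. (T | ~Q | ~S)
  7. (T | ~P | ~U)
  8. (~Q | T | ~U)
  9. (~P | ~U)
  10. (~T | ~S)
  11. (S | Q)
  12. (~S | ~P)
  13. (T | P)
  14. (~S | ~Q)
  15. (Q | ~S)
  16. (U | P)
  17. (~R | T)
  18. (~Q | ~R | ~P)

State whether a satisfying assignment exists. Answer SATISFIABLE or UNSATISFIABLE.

R occurs only negated in the remaining clauses — set R = False.
Branch on P: take P = True.
  then U is forced to False.
  then T is forced to False.
  then S is forced to False.
  then Q is forced to True.
So P=True, Q=True, R=False, S=False, T=False, U=False is a satisfying assignment.

SATISFIABLE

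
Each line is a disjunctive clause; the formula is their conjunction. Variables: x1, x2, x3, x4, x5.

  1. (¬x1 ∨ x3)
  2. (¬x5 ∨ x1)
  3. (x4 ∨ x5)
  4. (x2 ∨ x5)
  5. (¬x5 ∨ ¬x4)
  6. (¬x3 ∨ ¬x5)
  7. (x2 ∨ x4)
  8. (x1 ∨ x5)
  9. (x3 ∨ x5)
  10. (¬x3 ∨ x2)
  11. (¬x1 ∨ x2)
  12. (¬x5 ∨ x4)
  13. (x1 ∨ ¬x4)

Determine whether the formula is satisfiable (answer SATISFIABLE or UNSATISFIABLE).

SATISFIABLE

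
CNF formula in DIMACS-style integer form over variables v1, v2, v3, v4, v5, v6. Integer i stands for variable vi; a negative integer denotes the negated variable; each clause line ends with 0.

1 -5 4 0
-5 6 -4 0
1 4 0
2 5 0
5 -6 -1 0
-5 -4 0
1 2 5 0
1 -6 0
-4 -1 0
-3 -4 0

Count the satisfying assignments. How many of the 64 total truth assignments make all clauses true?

11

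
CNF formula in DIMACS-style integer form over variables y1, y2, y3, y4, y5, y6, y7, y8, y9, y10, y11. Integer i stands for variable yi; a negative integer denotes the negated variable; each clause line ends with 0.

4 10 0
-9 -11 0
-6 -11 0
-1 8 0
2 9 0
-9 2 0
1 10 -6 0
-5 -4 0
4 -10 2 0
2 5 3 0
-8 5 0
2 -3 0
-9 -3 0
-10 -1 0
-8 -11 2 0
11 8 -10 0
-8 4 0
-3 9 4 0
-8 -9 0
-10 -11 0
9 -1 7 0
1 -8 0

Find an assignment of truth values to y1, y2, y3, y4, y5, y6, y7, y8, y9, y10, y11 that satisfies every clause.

y1=F, y2=T, y3=F, y4=T, y5=F, y6=F, y7=T, y8=F, y9=T, y10=F, y11=F

Pure literal: y2 appears only positively; assign y2 = True.
Pure literal: y6 appears only negated; assign y6 = False.
Branch on y1: take y1 = False.
  then y8 is forced to False.
The remaining clauses are satisfied by y3 = False, y4 = True, y5 = False, y7 = True, y9 = True, y10 = False, y11 = False.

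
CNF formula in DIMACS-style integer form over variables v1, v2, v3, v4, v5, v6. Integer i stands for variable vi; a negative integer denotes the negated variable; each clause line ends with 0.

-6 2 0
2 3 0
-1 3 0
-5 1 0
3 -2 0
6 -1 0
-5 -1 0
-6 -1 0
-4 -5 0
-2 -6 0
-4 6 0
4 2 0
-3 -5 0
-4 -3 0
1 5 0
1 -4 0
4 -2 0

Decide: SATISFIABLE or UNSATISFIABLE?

v1 = True:
  propagation gives v3=True, v6=True; an empty clause results — contradiction.
v1 = False:
  propagation gives v5=False; an empty clause results — contradiction.
Every branch closes, so no satisfying assignment exists.

UNSATISFIABLE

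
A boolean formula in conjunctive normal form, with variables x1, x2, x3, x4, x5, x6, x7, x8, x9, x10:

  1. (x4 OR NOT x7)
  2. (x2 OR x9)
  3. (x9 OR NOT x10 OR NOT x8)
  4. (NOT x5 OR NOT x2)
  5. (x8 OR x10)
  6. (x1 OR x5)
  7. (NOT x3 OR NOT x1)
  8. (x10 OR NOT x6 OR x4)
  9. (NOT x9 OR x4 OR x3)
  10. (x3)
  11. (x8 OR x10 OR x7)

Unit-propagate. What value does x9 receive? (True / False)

True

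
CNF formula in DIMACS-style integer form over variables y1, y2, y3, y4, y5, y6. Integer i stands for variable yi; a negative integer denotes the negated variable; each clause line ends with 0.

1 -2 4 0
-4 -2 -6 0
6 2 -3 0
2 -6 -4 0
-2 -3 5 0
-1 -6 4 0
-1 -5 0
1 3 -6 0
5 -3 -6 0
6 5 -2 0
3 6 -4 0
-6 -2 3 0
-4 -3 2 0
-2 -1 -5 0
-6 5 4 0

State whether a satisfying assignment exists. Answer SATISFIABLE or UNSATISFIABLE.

Try y1 = True.
  then y5 is forced to False.
For the remaining variables, y2 = False, y3 = False, y4 = False, y6 = False works.
So y1=1, y2=0, y3=0, y4=0, y5=0, y6=0 is a satisfying assignment.

SATISFIABLE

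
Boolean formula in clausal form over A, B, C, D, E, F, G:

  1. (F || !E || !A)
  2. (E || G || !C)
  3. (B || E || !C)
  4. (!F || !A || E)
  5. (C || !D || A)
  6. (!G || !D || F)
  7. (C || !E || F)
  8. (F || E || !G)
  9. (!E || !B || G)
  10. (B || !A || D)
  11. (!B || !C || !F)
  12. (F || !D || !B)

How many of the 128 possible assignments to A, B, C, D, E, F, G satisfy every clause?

Case analysis on E and F:
  E=1, F=1: 13 of the 32 assignments to (A,B,C,D,G) work.
  E=1, F=0: remaining (A,B,C,D,G) ∈ {(0,0,1,0,0); (0,0,1,0,1); (0,0,1,1,0); (0,1,1,0,1)} — 4.
  E=0, F=1: remaining (A,B,C,D,G) ∈ {(0,0,0,0,0); (0,0,0,0,1); (0,1,0,0,0); (0,1,0,0,1)} — 4.
  E=0, F=0: remaining (A,B,C,D,G) ∈ {(0,0,0,0,0); (0,1,0,0,0); (1,0,0,1,0); (1,1,0,0,0)} — 4.
Total: 13 + 4 + 4 + 4 = 25.

25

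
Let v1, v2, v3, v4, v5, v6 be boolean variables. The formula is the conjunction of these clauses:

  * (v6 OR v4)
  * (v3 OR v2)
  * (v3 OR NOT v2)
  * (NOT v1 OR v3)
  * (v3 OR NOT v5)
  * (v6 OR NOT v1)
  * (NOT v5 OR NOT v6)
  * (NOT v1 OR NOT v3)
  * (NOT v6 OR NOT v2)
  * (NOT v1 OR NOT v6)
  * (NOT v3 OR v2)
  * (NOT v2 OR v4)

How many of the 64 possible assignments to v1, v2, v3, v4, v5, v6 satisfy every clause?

2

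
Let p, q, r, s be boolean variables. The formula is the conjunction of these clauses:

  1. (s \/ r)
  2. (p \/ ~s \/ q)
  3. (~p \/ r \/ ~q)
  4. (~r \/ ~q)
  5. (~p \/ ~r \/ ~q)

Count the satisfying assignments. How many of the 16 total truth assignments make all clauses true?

5

Satisfying assignments:
  p=F q=F r=T s=F
  p=F q=T r=F s=T
  p=T q=F r=F s=T
  p=T q=F r=T s=F
  p=T q=F r=T s=T
That's 5 in total.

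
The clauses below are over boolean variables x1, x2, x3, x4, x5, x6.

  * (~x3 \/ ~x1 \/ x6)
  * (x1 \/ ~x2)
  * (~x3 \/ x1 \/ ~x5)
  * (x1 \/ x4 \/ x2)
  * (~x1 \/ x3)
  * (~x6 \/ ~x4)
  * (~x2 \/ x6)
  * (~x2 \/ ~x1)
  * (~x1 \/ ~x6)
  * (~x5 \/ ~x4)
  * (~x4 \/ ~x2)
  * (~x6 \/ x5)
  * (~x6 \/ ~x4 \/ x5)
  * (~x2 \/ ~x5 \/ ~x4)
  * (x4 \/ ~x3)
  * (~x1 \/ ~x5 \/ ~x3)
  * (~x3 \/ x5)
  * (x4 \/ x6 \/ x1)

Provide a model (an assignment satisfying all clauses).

Set x1 = False and propagate.
  then x2 is forced to False.
  then x4 is forced to True.
  then x6 is forced to False.
  then x5 is forced to False.
  then x3 is forced to False.

x1=0, x2=0, x3=0, x4=1, x5=0, x6=0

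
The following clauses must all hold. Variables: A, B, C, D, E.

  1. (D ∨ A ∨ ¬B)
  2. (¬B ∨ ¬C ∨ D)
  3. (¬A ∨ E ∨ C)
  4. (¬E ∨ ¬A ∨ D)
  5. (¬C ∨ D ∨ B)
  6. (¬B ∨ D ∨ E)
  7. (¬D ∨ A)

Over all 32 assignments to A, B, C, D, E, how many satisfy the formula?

8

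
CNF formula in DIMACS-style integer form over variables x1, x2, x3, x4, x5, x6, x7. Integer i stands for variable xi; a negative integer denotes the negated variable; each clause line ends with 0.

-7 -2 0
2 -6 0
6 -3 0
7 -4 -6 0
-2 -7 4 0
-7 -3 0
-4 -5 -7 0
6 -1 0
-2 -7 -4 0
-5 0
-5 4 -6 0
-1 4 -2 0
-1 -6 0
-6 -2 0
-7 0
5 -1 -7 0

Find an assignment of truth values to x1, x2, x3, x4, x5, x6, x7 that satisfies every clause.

x1=0, x2=1, x3=0, x4=1, x5=0, x6=0, x7=0

(~x5) is a unit clause, so x5 = False.
(~x7) is a unit clause, so x7 = False.
Pure literal: x1 appears only negated; assign x1 = False.
Pure literal: x3 appears only negated; assign x3 = False.
Branch on x2: take x2 = True.
  then x6 is forced to False.
x4 is now unconstrained; take x4 = True.
Every clause has at least one true literal under this assignment.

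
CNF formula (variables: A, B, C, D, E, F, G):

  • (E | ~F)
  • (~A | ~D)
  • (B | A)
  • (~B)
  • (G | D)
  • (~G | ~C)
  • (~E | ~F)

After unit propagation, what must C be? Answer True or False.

Unit clause (~B) sets B = False.
(B | A): since B = False, the clause reduces to (A). A = True.
(~A | ~D): since A = True, the clause reduces to (~D). D = False.
(D | G) with D = False leaves only G, so G = True.
In (~G | ~C), ~G is now false; ~C must hold, so C = False.

False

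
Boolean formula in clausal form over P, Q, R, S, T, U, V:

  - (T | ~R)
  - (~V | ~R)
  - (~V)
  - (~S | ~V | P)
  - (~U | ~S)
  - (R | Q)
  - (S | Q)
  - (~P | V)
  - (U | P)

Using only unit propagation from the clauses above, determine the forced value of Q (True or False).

True

(~V) stands alone — V = False.
(~P | V) with V = False leaves only ~P, so P = False.
(U | P): since P = False, the clause reduces to (U). U = True.
From (~S | ~U) and U = True: S = False.
(S | Q): since S = False, the clause reduces to (Q). Q = True.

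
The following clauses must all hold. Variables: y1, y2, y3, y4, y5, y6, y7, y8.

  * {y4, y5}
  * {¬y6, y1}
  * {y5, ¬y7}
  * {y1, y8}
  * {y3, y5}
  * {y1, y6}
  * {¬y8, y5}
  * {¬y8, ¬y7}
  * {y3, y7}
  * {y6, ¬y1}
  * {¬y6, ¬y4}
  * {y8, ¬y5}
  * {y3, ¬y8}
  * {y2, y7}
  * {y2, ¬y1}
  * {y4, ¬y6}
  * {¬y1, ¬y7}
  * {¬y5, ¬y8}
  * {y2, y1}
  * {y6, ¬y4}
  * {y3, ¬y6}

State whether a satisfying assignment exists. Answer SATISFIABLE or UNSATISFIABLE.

UNSATISFIABLE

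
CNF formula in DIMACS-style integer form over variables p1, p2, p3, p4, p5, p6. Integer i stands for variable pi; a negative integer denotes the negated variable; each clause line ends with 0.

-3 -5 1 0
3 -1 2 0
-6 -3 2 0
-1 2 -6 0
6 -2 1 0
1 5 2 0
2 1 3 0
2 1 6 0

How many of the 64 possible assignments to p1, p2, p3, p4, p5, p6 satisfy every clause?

26

Case analysis on p1 and p2:
  p1=1, p2=1: p3, p4, p5, p6 free → 2^4 = 16.
  p1=1, p2=0: remaining (p3,p4,p5,p6) ∈ {(1,0,0,0); (1,0,1,0); (1,1,0,0); (1,1,1,0)} — 4.
  p1=0, p2=1: p4 free; 3 ways for (p3,p5,p6) × 2^1 = 6.
  p1=0, p2=0: a clause becomes empty — 0.
Total: 16 + 4 + 6 + 0 = 26.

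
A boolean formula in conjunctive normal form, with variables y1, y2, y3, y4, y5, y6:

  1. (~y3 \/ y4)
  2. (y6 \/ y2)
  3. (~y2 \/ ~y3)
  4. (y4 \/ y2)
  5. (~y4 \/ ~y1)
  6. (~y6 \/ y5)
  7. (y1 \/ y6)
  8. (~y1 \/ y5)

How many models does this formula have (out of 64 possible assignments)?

The models are:
  y1=F y2=F y3=F y4=T y5=T y6=T
  y1=F y2=F y3=T y4=T y5=T y6=T
  y1=F y2=T y3=F y4=F y5=T y6=T
  y1=F y2=T y3=F y4=T y5=T y6=T
  y1=T y2=T y3=F y4=F y5=T y6=F
  y1=T y2=T y3=F y4=F y5=T y6=T
That's 6 in total.

6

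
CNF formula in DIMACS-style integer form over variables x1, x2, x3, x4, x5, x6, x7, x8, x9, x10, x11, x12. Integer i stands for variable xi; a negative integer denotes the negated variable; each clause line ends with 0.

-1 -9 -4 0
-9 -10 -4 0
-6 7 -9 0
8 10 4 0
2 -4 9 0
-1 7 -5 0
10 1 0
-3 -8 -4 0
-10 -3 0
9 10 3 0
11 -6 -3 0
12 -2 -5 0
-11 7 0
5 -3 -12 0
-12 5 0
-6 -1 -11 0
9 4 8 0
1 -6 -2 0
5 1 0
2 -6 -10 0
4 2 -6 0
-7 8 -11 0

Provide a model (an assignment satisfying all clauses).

x1=T, x2=F, x3=T, x4=F, x5=F, x6=F, x7=F, x8=T, x9=F, x10=F, x11=F, x12=F

Check each clause:
  1. (~x9 | ~x1 | ~x4) — ~x4 is true.
  2. (~x9 | ~x10 | ~x4) — ~x4 is true.
  3. (x7 | ~x9 | ~x6) — ~x6 is true.
  4. (x10 | x4 | x8) — x8 is true.
  5. (x9 | ~x4 | x2) — ~x4 is true.
  6. (~x5 | ~x1 | x7) — ~x5 is true.
  7. (x10 | x1) — x1 is true.
  8. (~x3 | ~x8 | ~x4) — ~x4 is true.
  9. (~x3 | ~x10) — ~x10 is true.
  10. (x10 | x9 | x3) — x3 is true.
  11. (x11 | ~x3 | ~x6) — ~x6 is true.
  12. (~x5 | x12 | ~x2) — ~x5 is true.
  13. (~x11 | x7) — ~x11 is true.
  14. (~x3 | x5 | ~x12) — ~x12 is true.
  15. (~x12 | x5) — ~x12 is true.
  16. (~x6 | ~x11 | ~x1) — ~x6 is true.
  17. (x4 | x8 | x9) — x8 is true.
  18. (~x2 | ~x6 | x1) — x1 is true.
  19. (x5 | x1) — x1 is true.
  20. (~x6 | ~x10 | x2) — ~x6 is true.
  21. (x4 | x2 | ~x6) — ~x6 is true.
  22. (~x11 | ~x7 | x8) — x8 is true.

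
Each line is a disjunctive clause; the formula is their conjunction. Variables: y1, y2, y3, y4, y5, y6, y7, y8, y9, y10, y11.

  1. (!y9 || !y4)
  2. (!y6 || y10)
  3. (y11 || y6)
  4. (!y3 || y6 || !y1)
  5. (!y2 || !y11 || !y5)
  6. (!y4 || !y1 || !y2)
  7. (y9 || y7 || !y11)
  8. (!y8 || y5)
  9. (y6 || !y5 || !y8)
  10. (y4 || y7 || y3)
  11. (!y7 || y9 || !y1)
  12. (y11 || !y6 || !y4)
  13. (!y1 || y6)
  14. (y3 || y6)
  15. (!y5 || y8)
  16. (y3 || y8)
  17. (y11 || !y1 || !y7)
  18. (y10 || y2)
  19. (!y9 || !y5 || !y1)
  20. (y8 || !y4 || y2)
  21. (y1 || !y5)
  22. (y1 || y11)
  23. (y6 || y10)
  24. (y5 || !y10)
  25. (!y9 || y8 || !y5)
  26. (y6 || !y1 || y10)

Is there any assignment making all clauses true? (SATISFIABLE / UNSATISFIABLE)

SATISFIABLE

Set y1 = True and propagate.
  then y6 is forced to True.
  then y10 is forced to True.
  then y5 is forced to True.
  then y8 is forced to True.
  then y9 is forced to False.
  then y7 is forced to False.
  then y11 is forced to False.
  then y4 is forced to False.
  then y3 is forced to True.
y2 is now unconstrained; take y2 = True.
Every clause has at least one true literal under this assignment.
So y1=True  y2=True  y3=True  y4=False  y5=True  y6=True  y7=False  y8=True  y9=False  y10=True  y11=False is a satisfying assignment.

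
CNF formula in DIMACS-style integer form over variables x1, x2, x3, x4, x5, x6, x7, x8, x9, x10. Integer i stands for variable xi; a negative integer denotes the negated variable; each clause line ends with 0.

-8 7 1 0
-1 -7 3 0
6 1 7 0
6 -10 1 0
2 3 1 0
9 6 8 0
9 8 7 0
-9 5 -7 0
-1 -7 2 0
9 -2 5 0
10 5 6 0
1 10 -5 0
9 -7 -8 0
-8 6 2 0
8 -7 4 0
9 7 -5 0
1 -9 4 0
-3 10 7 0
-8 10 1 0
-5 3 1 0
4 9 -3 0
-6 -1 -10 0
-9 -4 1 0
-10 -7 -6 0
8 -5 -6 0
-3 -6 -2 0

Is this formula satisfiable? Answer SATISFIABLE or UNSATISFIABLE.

Branch on x1: take x1 = True.
Set x2 = True and propagate.
Try x3 = False.
  then x7 is forced to False.
For the remaining variables, x4 = True, x5 = True, x6 = False, x8 = True, x9 = True, x10 = True works.
Every clause has at least one true literal under this assignment.
So x1=1, x2=1, x3=0, x4=1, x5=1, x6=0, x7=0, x8=1, x9=1, x10=1 is a satisfying assignment.

SATISFIABLE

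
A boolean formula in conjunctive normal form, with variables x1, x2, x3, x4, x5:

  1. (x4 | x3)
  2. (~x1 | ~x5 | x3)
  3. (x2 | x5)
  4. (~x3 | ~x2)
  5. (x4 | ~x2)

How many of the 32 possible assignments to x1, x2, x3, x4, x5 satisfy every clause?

8

Split on x2, then x3.
  x2=T, x3=T: a clause becomes empty — 0.
  x2=T, x3=F: remaining (x1,x4,x5) ∈ {(F,T,F); (F,T,T); (T,T,F)} — 3.
  x2=F, x3=T: remaining (x1,x4,x5) ∈ {(F,F,T); (F,T,T); (T,F,T); (T,T,T)} — 4.
  x2=F, x3=F: remaining (x1,x4,x5) ∈ {(F,T,T)} — 1.
Total: 0 + 3 + 4 + 1 = 8.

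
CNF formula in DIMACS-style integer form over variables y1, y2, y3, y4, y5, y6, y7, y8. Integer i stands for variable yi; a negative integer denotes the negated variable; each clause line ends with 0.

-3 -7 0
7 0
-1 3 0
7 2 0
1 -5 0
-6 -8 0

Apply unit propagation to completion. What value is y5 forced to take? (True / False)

(y7) is a unit clause: y7 = True.
(!y7 || !y3) with y7 = True leaves only !y3, so y3 = False.
In (y3 || !y1), y3 is now false; !y1 must hold, so y1 = False.
(!y5 || y1): since y1 = False, the clause reduces to (!y5). y5 = False.

False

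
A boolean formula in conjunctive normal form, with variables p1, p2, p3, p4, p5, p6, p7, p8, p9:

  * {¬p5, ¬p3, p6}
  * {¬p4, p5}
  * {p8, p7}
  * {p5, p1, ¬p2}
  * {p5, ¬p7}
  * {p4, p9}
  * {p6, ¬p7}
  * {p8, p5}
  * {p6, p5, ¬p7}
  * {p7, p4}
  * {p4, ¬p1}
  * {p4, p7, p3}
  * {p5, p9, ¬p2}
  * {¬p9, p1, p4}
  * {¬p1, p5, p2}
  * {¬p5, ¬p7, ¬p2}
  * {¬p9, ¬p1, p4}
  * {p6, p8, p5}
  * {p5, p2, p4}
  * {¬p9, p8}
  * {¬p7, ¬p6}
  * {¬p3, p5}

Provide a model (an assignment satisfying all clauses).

Pure literal: p8 appears only positively; assign p8 = True.
Set p1 = True and propagate.
  then p4 is forced to True.
  then p5 is forced to True.
Set p2 = True and propagate.
  then p7 is forced to False.
Branch on p3: take p3 = False.
p6, p9 are now unconstrained; take p6 = True, p9 = True.

p1 = True, p2 = True, p3 = False, p4 = True, p5 = True, p6 = True, p7 = False, p8 = True, p9 = True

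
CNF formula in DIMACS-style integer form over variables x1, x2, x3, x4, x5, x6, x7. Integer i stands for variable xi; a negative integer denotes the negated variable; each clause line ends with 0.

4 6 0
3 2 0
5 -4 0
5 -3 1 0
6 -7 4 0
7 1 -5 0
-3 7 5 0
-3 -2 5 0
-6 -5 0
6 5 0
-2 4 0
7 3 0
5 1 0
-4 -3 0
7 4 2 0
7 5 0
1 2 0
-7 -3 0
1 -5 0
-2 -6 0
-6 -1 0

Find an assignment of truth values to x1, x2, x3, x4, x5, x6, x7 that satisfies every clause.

Branch on x1: take x1 = True.
  then x6 is forced to False.
  then x4 is forced to True.
  then x5 is forced to True.
  then x3 is forced to False.
  then x2 is forced to True.
  then x7 is forced to True.

x1=True  x2=True  x3=False  x4=True  x5=True  x6=False  x7=True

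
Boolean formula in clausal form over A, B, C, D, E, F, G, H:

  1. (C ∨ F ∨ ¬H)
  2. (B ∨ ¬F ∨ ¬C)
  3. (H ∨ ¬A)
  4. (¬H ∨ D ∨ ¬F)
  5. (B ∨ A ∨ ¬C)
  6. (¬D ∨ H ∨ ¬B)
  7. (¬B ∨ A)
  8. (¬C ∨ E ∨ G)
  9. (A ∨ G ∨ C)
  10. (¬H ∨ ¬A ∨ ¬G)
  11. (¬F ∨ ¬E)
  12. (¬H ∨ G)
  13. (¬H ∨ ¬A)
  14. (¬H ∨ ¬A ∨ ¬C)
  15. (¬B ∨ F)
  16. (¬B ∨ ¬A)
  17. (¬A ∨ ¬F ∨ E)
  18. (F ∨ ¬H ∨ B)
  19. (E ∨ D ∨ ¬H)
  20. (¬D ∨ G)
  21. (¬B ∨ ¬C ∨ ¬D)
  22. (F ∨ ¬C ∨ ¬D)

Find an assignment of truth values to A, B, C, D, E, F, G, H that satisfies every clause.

A = F, B = F, C = F, D = T, E = F, F = T, G = T, H = T

Branch on A: take A = False.
  then B is forced to False.
  then C is forced to False.
  then G is forced to True.
The remaining clauses are satisfied by D = True, E = False, F = True, H = True.
Check each clause:
  1. (C ∨ ¬H ∨ F) — F is true.
  2. (B ∨ ¬F ∨ ¬C) — ¬C is true.
  3. (¬A ∨ H) — H is true.
  4. (¬F ∨ ¬H ∨ D) — D is true.
  5. (¬C ∨ B ∨ A) — ¬C is true.
  6. (¬B ∨ ¬D ∨ H) — H is true.
  7. (¬B ∨ A) — ¬B is true.
  8. (¬C ∨ G ∨ E) — ¬C is true.
  9. (C ∨ G ∨ A) — G is true.
  10. (¬H ∨ ¬A ∨ ¬G) — ¬A is true.
  11. (¬E ∨ ¬F) — ¬E is true.
  12. (¬H ∨ G) — G is true.
  13. (¬H ∨ ¬A) — ¬A is true.
  14. (¬H ∨ ¬C ∨ ¬A) — ¬C is true.
  15. (F ∨ ¬B) — F is true.
  16. (¬A ∨ ¬B) — ¬A is true.
  17. (¬A ∨ E ∨ ¬F) — ¬A is true.
  18. (¬H ∨ F ∨ B) — F is true.
  19. (¬H ∨ E ∨ D) — D is true.
  20. (¬D ∨ G) — G is true.
  21. (¬C ∨ ¬D ∨ ¬B) — ¬C is true.
  22. (F ∨ ¬C ∨ ¬D) — ¬C is true.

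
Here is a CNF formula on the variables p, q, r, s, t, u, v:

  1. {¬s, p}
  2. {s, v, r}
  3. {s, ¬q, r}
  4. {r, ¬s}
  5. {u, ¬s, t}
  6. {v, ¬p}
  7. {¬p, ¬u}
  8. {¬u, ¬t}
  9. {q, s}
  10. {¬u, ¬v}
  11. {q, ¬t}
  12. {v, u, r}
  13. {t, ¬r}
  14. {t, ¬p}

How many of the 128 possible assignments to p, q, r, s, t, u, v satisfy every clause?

4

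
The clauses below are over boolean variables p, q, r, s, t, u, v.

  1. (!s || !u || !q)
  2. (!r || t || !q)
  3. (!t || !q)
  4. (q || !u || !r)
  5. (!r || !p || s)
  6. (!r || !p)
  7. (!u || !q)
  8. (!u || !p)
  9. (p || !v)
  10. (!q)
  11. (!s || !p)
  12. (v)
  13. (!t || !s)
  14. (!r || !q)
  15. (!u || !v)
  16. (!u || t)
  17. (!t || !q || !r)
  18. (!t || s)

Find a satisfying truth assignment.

p = 1, q = 0, r = 0, s = 0, t = 0, u = 0, v = 1

Check each clause:
  1. (!s || !q || !u) — !u is true.
  2. (t || !r || !q) — !r is true.
  3. (!t || !q) — !t is true.
  4. (!u || q || !r) — !u is true.
  5. (!p || s || !r) — !r is true.
  6. (!r || !p) — !r is true.
  7. (!q || !u) — !u is true.
  8. (!p || !u) — !u is true.
  9. (p || !v) — p is true.
  10. (!q) — !q is true.
  11. (!s || !p) — !s is true.
  12. (v) — v is true.
  13. (!t || !s) — !t is true.
  14. (!r || !q) — !r is true.
  15. (!v || !u) — !u is true.
  16. (!u || t) — !u is true.
  17. (!q || !r || !t) — !t is true.
  18. (!t || s) — !t is true.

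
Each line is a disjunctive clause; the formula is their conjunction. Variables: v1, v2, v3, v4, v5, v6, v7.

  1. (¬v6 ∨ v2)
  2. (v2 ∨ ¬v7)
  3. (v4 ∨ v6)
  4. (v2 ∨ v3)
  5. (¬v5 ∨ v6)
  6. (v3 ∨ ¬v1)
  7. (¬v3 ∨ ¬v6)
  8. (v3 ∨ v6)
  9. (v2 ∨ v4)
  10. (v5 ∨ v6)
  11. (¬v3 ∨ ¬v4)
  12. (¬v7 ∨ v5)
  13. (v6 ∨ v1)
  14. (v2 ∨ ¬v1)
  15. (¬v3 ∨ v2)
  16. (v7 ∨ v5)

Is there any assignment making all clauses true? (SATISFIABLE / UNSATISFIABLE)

SATISFIABLE

Pure literal: v2 appears only positively; assign v2 = True.
Branch on v1: take v1 = False.
  then v6 is forced to True.
  then v3 is forced to False.
Set v5 = True and propagate.
v4, v7 are now unconstrained; take v4 = False, v7 = False.
So v1 = 0, v2 = 1, v3 = 0, v4 = 0, v5 = 1, v6 = 1, v7 = 0 is a satisfying assignment.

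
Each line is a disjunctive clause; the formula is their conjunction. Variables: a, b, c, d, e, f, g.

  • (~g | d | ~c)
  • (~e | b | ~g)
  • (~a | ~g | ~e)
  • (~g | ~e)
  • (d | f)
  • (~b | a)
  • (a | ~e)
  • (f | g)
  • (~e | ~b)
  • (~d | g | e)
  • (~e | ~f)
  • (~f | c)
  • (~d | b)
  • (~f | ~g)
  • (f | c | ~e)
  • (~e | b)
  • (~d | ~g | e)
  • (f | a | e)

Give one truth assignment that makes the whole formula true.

a=True  b=True  c=True  d=False  e=False  f=True  g=False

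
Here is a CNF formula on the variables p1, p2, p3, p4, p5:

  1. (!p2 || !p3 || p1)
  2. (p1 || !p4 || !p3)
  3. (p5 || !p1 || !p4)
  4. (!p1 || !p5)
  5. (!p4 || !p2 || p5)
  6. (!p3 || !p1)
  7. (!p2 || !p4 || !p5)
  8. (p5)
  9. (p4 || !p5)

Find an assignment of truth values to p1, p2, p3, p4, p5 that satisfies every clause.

p1=False  p2=False  p3=False  p4=True  p5=True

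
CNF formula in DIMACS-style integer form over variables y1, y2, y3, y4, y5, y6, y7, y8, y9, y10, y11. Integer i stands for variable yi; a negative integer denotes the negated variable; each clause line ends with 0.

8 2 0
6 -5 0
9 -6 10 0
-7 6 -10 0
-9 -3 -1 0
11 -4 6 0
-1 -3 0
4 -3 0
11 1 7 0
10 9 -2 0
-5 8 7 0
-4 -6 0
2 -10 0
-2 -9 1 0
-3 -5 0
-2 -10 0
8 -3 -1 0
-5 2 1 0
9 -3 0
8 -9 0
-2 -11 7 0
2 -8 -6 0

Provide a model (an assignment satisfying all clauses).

y1=1  y2=1  y3=0  y4=0  y5=0  y6=0  y7=1  y8=1  y9=1  y10=0  y11=0

Pure literal: y3 appears only negated; assign y3 = False.
Pure literal: y5 appears only negated; assign y5 = False.
Branch on y1: take y1 = True.
Branch on y2: take y2 = True.
  then y10 is forced to False.
  then y9 is forced to True.
  then y8 is forced to True.
Set y4 = False and propagate.
For the remaining variables, y6 = False, y7 = True, y11 = False works.
Every clause has at least one true literal under this assignment.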